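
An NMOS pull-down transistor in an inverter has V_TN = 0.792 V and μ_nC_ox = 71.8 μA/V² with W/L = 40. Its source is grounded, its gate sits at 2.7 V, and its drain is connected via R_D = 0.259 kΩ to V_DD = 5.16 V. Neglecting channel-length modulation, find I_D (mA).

V_GS = V_G = 2.7 V, so V_ov = 2.7 − 0.792 = 1.91 V.
k_n = μ_nC_ox · (W/L) = 2.872 mA/V².
Assume saturation: I_D = ½ k_n V_ov² = 0.5 × 2.872 × 1.91² = 5.23 mA, giving V_DS = V_DD − I_D R_D = 5.16 − 5.23 × 0.259 = 3.81 V.
V_DS = 3.81 V ≥ V_ov = 1.91 V, confirming saturation.

I_D = 5.23 mA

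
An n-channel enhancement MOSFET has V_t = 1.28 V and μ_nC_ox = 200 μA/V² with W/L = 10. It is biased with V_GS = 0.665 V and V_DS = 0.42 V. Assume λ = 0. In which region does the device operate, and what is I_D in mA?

V_GS = 0.665 V < V_t = 1.28 V, so the transistor is in cutoff.

Cutoff; I_D = 0 mA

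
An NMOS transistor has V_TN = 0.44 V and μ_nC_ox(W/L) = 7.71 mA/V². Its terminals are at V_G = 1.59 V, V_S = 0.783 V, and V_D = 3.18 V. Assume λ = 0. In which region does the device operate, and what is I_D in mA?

V_GS = V_G − V_S = 1.59 − 0.783 = 0.807 V; V_DS = V_D − V_S = 3.18 − 0.783 = 2.4 V.
V_ov = V_GS − V_TN = 0.807 − 0.44 = 0.367 V.
Since V_DS = 2.4 V ≥ V_ov = 0.367 V, the device is in saturation.
I_D = ½ k_n V_ov² = 0.5 × 7.71 × 0.367² = 0.519 mA.

Saturation; I_D = 0.519 mA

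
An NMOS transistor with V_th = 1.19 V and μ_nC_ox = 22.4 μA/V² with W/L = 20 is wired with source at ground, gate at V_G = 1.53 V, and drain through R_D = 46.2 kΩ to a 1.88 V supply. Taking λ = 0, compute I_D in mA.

V_GS = V_G = 1.53 V, so V_ov = 1.53 − 1.19 = 0.34 V.
k_n = μ_nC_ox · (W/L) = 0.448 mA/V².
Assume saturation: I_D = ½ k_n V_ov² = 0.5 × 0.448 × 0.34² = 0.0259 mA, giving V_DS = V_DD − I_D R_D = 1.88 − 0.0259 × 46.2 = 0.684 V.
V_DS = 0.684 V ≥ V_ov = 0.34 V, confirming saturation.

I_D = 0.0259 mA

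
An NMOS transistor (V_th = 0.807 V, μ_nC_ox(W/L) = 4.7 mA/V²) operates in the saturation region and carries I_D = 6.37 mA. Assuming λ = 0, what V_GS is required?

V_GS = 2.45 V

In saturation I_D = ½ k_n (V_GS − V_th)², so V_GS − V_th = √(2 I_D / k_n) = √(2 × 6.37 / 4.7) = 1.65 V.
V_GS = 0.807 + 1.65 = 2.45 V.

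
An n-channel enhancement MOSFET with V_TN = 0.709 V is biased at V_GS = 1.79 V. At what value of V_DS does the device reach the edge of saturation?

The boundary between triode and saturation is V_DS = V_GS − V_TN = V_ov.
V_ov = 1.79 − 0.709 = 1.08 V.

V_DS,sat = 1.08 V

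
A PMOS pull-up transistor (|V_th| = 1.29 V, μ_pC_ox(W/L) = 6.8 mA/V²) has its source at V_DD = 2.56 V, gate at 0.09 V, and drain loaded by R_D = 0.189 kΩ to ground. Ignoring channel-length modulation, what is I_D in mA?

I_D = 4.73 mA

V_SG = V_DD − V_G = 2.56 − 0.09 = 2.47 V, so V_ov = 2.47 − 1.29 = 1.18 V.
Assume saturation: I_D = ½ k_p V_ov² = 0.5 × 6.8 × 1.18² = 4.73 mA, giving V_SD = V_DD − I_D R_D = 2.56 − 4.73 × 0.189 = 1.67 V.
V_SD = 1.67 V ≥ V_ov = 1.18 V, confirming saturation.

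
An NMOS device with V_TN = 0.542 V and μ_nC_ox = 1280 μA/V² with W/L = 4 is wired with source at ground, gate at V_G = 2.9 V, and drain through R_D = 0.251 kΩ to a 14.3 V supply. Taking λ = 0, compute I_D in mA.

V_GS = V_G = 2.9 V, so V_ov = 2.9 − 0.542 = 2.36 V.
k_n = μ_nC_ox · (W/L) = 5.12 mA/V².
Assume saturation: I_D = ½ k_n V_ov² = 0.5 × 5.12 × 2.36² = 14.2 mA, giving V_DS = V_DD − I_D R_D = 14.3 − 14.2 × 0.251 = 10.7 V.
V_DS = 10.7 V ≥ V_ov = 2.36 V, confirming saturation.

I_D = 14.2 mA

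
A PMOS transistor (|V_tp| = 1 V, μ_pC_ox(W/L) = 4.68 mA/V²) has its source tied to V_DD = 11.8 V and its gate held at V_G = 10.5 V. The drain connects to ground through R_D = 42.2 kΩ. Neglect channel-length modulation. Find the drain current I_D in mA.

I_D = 0.211 mA

V_SG = V_DD − V_G = 11.8 − 10.5 = 1.3 V, so V_ov = 1.3 − 1 = 0.3 V.
Assume saturation: I_D = ½ k_p V_ov² = 0.5 × 4.68 × 0.3² = 0.211 mA, giving V_SD = V_DD − I_D R_D = 11.8 − 0.211 × 42.2 = 2.91 V.
V_SD = 2.91 V ≥ V_ov = 0.3 V, confirming saturation.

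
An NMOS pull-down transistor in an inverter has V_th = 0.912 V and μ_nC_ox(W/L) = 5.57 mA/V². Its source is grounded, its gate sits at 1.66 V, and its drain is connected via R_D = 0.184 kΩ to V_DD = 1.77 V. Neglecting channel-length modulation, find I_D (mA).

I_D = 1.56 mA

V_GS = V_G = 1.66 V, so V_ov = 1.66 − 0.912 = 0.748 V.
Assume saturation: I_D = ½ k_n V_ov² = 0.5 × 5.57 × 0.748² = 1.56 mA, giving V_DS = V_DD − I_D R_D = 1.77 − 1.56 × 0.184 = 1.48 V.
V_DS = 1.48 V ≥ V_ov = 0.748 V, confirming saturation.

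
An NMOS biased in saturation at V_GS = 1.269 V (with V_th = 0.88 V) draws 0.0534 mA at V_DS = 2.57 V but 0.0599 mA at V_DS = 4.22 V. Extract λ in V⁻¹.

λ = 0.0910 V⁻¹

With V_GS fixed, I_D ∝ (1 + λ V_DS) in saturation, so I_D2/I_D1 = (1 + λ V_DS2)/(1 + λ V_DS1).
0.0599/0.0534 = 1.122 = (1 + 4.22 λ)/(1 + 2.57 λ).
Solving: λ (I_D1 V_DS2 − I_D2 V_DS1) = I_D2 − I_D1, so λ = (0.0599 − 0.0534) / (0.0534 × 4.22 − 0.0599 × 2.57) = 0.0065 / 0.0714 = 0.091 V⁻¹.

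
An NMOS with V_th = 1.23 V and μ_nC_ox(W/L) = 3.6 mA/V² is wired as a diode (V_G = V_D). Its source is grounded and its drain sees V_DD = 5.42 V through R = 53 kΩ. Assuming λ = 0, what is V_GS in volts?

With gate tied to drain, V_GS = V_DS ≥ V_GS − V_th, so the device is in saturation.
KCL at the drain: ½ k_n (V_GS − V_th)² = (V_DD − V_GS)/R.
Let x = V_GS − 1.23. Then 95.4 x² + x − 4.19 = 0, giving x = 0.204 V (positive root), so V_GS = 1.43 V.
I_D = (V_DD − V_GS)/R = (5.42 − 1.43) / 53 = 0.0752 mA.

V_GS = 1.43 V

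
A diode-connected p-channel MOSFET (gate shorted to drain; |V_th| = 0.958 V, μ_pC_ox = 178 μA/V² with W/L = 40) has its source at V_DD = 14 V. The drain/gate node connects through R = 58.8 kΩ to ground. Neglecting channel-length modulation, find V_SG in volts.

V_SG = 1.21 V

With gate tied to drain, V_SG = V_SD ≥ V_SG − |V_th|, so the device is in saturation.
k_p = μ_pC_ox · (W/L) = 7.12 mA/V².
KCL at the drain: ½ k_p (V_SG − |V_th|)² = (V_DD − V_SG)/R.
Let x = V_SG − 0.958. Then 209 x² + x − 13.04 = 0, giving x = 0.247 V (positive root), so V_SG = 1.21 V.
I_D = (V_DD − V_SG)/R = (14 − 1.21) / 58.8 = 0.218 mA.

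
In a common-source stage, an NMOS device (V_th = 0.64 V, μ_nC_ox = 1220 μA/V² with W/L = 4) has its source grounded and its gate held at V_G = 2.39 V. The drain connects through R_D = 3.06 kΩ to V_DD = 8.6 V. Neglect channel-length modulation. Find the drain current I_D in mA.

V_GS = V_G = 2.39 V, so V_ov = 2.39 − 0.64 = 1.75 V.
k_n = μ_nC_ox · (W/L) = 4.88 mA/V².
Assume saturation: I_D = ½ k_n V_ov² = 0.5 × 4.88 × 1.75² = 7.47 mA, giving V_DS = V_DD − I_D R_D = 8.6 − 7.47 × 3.06 = -14.3 V.
But -14.3 V < V_ov = 1.75 V, so the device is actually in triode.
In triode I_D = k_n[V_ov V_DS − ½ V_DS²] and I_D = (V_DD − V_DS)/R_D. Equating: 7.47 V_DS² − 27.13 V_DS + 8.6 = 0, giving V_DS = 0.351 V (the root below V_ov).
I_D = (8.6 − 0.351) / 3.06 = 2.7 mA.

I_D = 2.70 mA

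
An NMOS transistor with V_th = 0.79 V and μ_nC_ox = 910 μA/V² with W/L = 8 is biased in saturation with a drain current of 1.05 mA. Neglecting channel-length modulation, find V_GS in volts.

k_n = μ_nC_ox · (W/L) = 7.28 mA/V².
In saturation I_D = ½ k_n (V_GS − V_th)², so V_GS − V_th = √(2 I_D / k_n) = √(2 × 1.05 / 7.28) = 0.537 V.
V_GS = 0.79 + 0.537 = 1.33 V.

V_GS = 1.33 V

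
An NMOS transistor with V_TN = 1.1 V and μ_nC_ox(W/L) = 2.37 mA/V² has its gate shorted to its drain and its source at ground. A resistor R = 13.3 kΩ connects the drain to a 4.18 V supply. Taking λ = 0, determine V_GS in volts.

V_GS = 1.51 V

With gate tied to drain, V_GS = V_DS ≥ V_GS − V_TN, so the device is in saturation.
KCL at the drain: ½ k_n (V_GS − V_TN)² = (V_DD − V_GS)/R.
Let x = V_GS − 1.1. Then 15.8 x² + x − 3.08 = 0, giving x = 0.411 V (positive root), so V_GS = 1.51 V.
I_D = (V_DD − V_GS)/R = (4.18 − 1.51) / 13.3 = 0.201 mA.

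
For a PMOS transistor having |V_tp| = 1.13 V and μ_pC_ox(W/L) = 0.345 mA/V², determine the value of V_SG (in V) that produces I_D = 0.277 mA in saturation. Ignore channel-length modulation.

In saturation I_D = ½ k_p (V_SG − |V_tp|)², so V_SG − |V_tp| = √(2 I_D / k_p) = √(2 × 0.277 / 0.345) = 1.27 V.
V_SG = 1.13 + 1.27 = 2.4 V.

V_SG = 2.40 V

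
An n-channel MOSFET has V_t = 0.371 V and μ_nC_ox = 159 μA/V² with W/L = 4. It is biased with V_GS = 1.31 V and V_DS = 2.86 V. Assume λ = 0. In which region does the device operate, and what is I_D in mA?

k_n = μ_nC_ox · (W/L) = 0.636 mA/V².
V_ov = V_GS − V_t = 1.31 − 0.371 = 0.939 V.
Since V_DS = 2.86 V ≥ V_ov = 0.939 V, the device is in saturation.
I_D = ½ k_n V_ov² = 0.5 × 0.636 × 0.939² = 0.28 mA.

Saturation; I_D = 0.280 mA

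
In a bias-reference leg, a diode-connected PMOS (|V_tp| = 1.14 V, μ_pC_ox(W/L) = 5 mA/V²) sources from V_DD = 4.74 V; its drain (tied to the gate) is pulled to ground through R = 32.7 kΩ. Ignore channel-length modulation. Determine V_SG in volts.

With gate tied to drain, V_SG = V_SD ≥ V_SG − |V_tp|, so the device is in saturation.
KCL at the drain: ½ k_p (V_SG − |V_tp|)² = (V_DD − V_SG)/R.
Let x = V_SG − 1.14. Then 81.8 x² + x − 3.6 = 0, giving x = 0.204 V (positive root), so V_SG = 1.34 V.
I_D = (V_DD − V_SG)/R = (4.74 − 1.34) / 32.7 = 0.104 mA.

V_SG = 1.34 V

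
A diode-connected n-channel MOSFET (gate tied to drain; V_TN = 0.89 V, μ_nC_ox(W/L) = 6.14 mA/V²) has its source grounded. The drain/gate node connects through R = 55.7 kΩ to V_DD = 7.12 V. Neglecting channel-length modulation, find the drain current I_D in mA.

With gate tied to drain, V_GS = V_DS ≥ V_GS − V_TN, so the device is in saturation.
KCL at the drain: ½ k_n (V_GS − V_TN)² = (V_DD − V_GS)/R.
Let x = V_GS − 0.89. Then 171 x² + x − 6.23 = 0, giving x = 0.188 V (positive root), so V_GS = 1.08 V.
I_D = (V_DD − V_GS)/R = (7.12 − 1.08) / 55.7 = 0.108 mA.

I_D = 0.108 mA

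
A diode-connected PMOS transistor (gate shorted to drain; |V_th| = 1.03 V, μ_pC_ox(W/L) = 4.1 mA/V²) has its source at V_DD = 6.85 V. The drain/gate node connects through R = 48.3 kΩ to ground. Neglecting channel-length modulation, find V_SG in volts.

V_SG = 1.27 V

With gate tied to drain, V_SG = V_SD ≥ V_SG − |V_th|, so the device is in saturation.
KCL at the drain: ½ k_p (V_SG − |V_th|)² = (V_DD − V_SG)/R.
Let x = V_SG − 1.03. Then 99 x² + x − 5.82 = 0, giving x = 0.237 V (positive root), so V_SG = 1.27 V.
I_D = (V_DD − V_SG)/R = (6.85 − 1.27) / 48.3 = 0.116 mA.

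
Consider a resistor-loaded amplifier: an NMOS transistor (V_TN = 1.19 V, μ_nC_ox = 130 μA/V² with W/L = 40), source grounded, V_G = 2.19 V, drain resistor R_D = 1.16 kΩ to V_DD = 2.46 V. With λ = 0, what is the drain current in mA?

V_GS = V_G = 2.19 V, so V_ov = 2.19 − 1.19 = 1 V.
k_n = μ_nC_ox · (W/L) = 5.2 mA/V².
Assume saturation: I_D = ½ k_n V_ov² = 0.5 × 5.2 × 1² = 2.6 mA, giving V_DS = V_DD − I_D R_D = 2.46 − 2.6 × 1.16 = -0.556 V.
But -0.556 V < V_ov = 1 V, so the device is actually in triode.
In triode I_D = k_n[V_ov V_DS − ½ V_DS²] and I_D = (V_DD − V_DS)/R_D. Equating: 3.02 V_DS² − 7.032 V_DS + 2.46 = 0, giving V_DS = 0.429 V (the root below V_ov).
I_D = (2.46 − 0.429) / 1.16 = 1.75 mA.

I_D = 1.75 mA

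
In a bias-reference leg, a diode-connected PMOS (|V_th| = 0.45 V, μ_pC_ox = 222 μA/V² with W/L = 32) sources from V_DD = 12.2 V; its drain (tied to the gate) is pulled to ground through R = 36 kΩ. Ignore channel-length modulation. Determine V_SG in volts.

With gate tied to drain, V_SG = V_SD ≥ V_SG − |V_th|, so the device is in saturation.
k_p = μ_pC_ox · (W/L) = 7.104 mA/V².
KCL at the drain: ½ k_p (V_SG − |V_th|)² = (V_DD − V_SG)/R.
Let x = V_SG − 0.45. Then 128 x² + x − 11.75 = 0, giving x = 0.299 V (positive root), so V_SG = 0.749 V.
I_D = (V_DD − V_SG)/R = (12.2 − 0.749) / 36 = 0.318 mA.

V_SG = 0.749 V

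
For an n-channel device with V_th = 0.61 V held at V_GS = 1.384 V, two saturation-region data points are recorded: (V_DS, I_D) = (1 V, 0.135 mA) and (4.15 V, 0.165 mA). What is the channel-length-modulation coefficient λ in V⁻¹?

λ = 0.0759 V⁻¹

With V_GS fixed, I_D ∝ (1 + λ V_DS) in saturation, so I_D2/I_D1 = (1 + λ V_DS2)/(1 + λ V_DS1).
0.165/0.135 = 1.222 = (1 + 4.15 λ)/(1 + 1 λ).
Solving: λ (I_D1 V_DS2 − I_D2 V_DS1) = I_D2 − I_D1, so λ = (0.165 − 0.135) / (0.135 × 4.15 − 0.165 × 1) = 0.03 / 0.395 = 0.0759 V⁻¹.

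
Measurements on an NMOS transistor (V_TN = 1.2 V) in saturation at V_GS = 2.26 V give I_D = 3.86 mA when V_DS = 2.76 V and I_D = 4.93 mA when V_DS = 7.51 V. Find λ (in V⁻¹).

λ = 0.0696 V⁻¹

With V_GS fixed, I_D ∝ (1 + λ V_DS) in saturation, so I_D2/I_D1 = (1 + λ V_DS2)/(1 + λ V_DS1).
4.93/3.86 = 1.277 = (1 + 7.51 λ)/(1 + 2.76 λ).
Solving: λ (I_D1 V_DS2 − I_D2 V_DS1) = I_D2 − I_D1, so λ = (4.93 − 3.86) / (3.86 × 7.51 − 4.93 × 2.76) = 1.07 / 15.4 = 0.0696 V⁻¹.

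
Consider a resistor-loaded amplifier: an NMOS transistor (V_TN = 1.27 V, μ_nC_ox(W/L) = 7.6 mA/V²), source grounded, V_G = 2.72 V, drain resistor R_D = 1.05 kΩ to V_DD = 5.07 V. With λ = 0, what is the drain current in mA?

I_D = 4.38 mA

V_GS = V_G = 2.72 V, so V_ov = 2.72 − 1.27 = 1.45 V.
Assume saturation: I_D = ½ k_n V_ov² = 0.5 × 7.6 × 1.45² = 7.99 mA, giving V_DS = V_DD − I_D R_D = 5.07 − 7.99 × 1.05 = -3.32 V.
But -3.32 V < V_ov = 1.45 V, so the device is actually in triode.
In triode I_D = k_n[V_ov V_DS − ½ V_DS²] and I_D = (V_DD − V_DS)/R_D. Equating: 3.99 V_DS² − 12.57 V_DS + 5.07 = 0, giving V_DS = 0.475 V (the root below V_ov).
I_D = (5.07 − 0.475) / 1.05 = 4.38 mA.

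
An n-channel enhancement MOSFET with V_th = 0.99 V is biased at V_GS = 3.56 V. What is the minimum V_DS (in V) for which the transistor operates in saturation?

The boundary between triode and saturation is V_DS = V_GS − V_th = V_ov.
V_ov = 3.56 − 0.99 = 2.57 V.

V_DS,sat = 2.57 V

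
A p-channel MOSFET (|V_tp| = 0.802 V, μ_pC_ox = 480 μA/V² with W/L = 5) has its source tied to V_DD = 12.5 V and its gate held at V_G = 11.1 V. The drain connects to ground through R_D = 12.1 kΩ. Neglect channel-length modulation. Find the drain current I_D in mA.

V_SG = V_DD − V_G = 12.5 − 11.1 = 1.4 V, so V_ov = 1.4 − 0.802 = 0.598 V.
k_p = μ_pC_ox · (W/L) = 2.4 mA/V².
Assume saturation: I_D = ½ k_p V_ov² = 0.5 × 2.4 × 0.598² = 0.429 mA, giving V_SD = V_DD − I_D R_D = 12.5 − 0.429 × 12.1 = 7.31 V.
V_SD = 7.31 V ≥ V_ov = 0.598 V, confirming saturation.

I_D = 0.429 mA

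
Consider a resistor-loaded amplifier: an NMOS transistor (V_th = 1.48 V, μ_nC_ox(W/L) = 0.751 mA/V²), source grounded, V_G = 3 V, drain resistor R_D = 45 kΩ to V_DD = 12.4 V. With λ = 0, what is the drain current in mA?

V_GS = V_G = 3 V, so V_ov = 3 − 1.48 = 1.52 V.
Assume saturation: I_D = ½ k_n V_ov² = 0.5 × 0.751 × 1.52² = 0.868 mA, giving V_DS = V_DD − I_D R_D = 12.4 − 0.868 × 45 = -26.6 V.
But -26.6 V < V_ov = 1.52 V, so the device is actually in triode.
In triode I_D = k_n[V_ov V_DS − ½ V_DS²] and I_D = (V_DD − V_DS)/R_D. Equating: 16.9 V_DS² − 52.37 V_DS + 12.4 = 0, giving V_DS = 0.258 V (the root below V_ov).
I_D = (12.4 − 0.258) / 45 = 0.27 mA.

I_D = 0.270 mA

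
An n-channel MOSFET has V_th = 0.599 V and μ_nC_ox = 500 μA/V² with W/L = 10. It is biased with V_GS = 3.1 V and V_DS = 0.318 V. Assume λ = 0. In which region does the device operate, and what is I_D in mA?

k_n = μ_nC_ox · (W/L) = 5 mA/V².
V_ov = V_GS − V_th = 3.1 − 0.599 = 2.5 V.
Since V_DS = 0.318 V < V_ov = 2.5 V, the device is in the triode region.
I_D = k_n [V_ov · V_DS − ½ V_DS²] = 5 × [2.5 × 0.318 − 0.5 × 0.318²] = 3.72 mA.

Triode; I_D = 3.72 mA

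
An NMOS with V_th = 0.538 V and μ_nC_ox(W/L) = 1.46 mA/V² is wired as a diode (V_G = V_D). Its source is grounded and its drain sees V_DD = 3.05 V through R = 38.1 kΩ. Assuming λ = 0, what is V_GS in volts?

V_GS = 0.821 V

With gate tied to drain, V_GS = V_DS ≥ V_GS − V_th, so the device is in saturation.
KCL at the drain: ½ k_n (V_GS − V_th)² = (V_DD − V_GS)/R.
Let x = V_GS − 0.538. Then 27.8 x² + x − 2.512 = 0, giving x = 0.283 V (positive root), so V_GS = 0.821 V.
I_D = (V_DD − V_GS)/R = (3.05 − 0.821) / 38.1 = 0.0585 mA.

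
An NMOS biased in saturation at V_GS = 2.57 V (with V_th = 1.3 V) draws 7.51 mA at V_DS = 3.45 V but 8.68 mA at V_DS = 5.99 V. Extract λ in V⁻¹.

With V_GS fixed, I_D ∝ (1 + λ V_DS) in saturation, so I_D2/I_D1 = (1 + λ V_DS2)/(1 + λ V_DS1).
8.68/7.51 = 1.156 = (1 + 5.99 λ)/(1 + 3.45 λ).
Solving: λ (I_D1 V_DS2 − I_D2 V_DS1) = I_D2 − I_D1, so λ = (8.68 − 7.51) / (7.51 × 5.99 − 8.68 × 3.45) = 1.17 / 15 = 0.0778 V⁻¹.

λ = 0.0778 V⁻¹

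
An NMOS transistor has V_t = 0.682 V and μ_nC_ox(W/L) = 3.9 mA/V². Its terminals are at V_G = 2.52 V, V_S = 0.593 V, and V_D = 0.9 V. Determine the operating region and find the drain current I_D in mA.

V_GS = V_G − V_S = 2.52 − 0.593 = 1.93 V; V_DS = V_D − V_S = 0.9 − 0.593 = 0.307 V.
V_ov = V_GS − V_t = 1.93 − 0.682 = 1.25 V.
Since V_DS = 0.307 V < V_ov = 1.25 V, the device is in the triode region.
I_D = k_n [V_ov · V_DS − ½ V_DS²] = 3.9 × [1.25 × 0.307 − 0.5 × 0.307²] = 1.31 mA.

Triode; I_D = 1.31 mA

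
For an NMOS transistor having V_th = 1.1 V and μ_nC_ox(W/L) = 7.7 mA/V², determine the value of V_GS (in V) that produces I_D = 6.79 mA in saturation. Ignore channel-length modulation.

In saturation I_D = ½ k_n (V_GS − V_th)², so V_GS − V_th = √(2 I_D / k_n) = √(2 × 6.79 / 7.7) = 1.33 V.
V_GS = 1.1 + 1.33 = 2.43 V.

V_GS = 2.43 V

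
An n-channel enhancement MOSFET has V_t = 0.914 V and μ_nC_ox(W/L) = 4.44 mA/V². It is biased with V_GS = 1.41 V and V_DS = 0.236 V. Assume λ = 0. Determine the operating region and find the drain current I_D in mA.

Triode; I_D = 0.396 mA

V_ov = V_GS − V_t = 1.41 − 0.914 = 0.496 V.
Since V_DS = 0.236 V < V_ov = 0.496 V, the device is in the triode region.
I_D = k_n [V_ov · V_DS − ½ V_DS²] = 4.44 × [0.496 × 0.236 − 0.5 × 0.236²] = 0.396 mA.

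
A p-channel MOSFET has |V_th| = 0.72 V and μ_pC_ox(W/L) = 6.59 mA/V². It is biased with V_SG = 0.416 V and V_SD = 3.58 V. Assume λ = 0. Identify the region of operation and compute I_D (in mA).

V_SG = 0.416 V < |V_th| = 0.72 V, so the transistor is in cutoff.

Cutoff; I_D = 0 mA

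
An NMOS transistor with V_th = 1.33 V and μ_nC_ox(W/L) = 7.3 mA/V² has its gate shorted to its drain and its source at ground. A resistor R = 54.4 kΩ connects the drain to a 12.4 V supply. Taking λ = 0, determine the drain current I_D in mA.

With gate tied to drain, V_GS = V_DS ≥ V_GS − V_th, so the device is in saturation.
KCL at the drain: ½ k_n (V_GS − V_th)² = (V_DD − V_GS)/R.
Let x = V_GS − 1.33. Then 199 x² + x − 11.07 = 0, giving x = 0.234 V (positive root), so V_GS = 1.56 V.
I_D = (V_DD − V_GS)/R = (12.4 − 1.56) / 54.4 = 0.199 mA.

I_D = 0.199 mA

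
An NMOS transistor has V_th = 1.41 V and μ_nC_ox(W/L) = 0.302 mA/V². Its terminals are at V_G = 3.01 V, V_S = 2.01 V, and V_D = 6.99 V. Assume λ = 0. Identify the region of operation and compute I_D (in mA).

V_GS = V_G − V_S = 3.01 − 2.01 = 1 V; V_DS = V_D − V_S = 6.99 − 2.01 = 4.98 V.
V_GS = 1 V < V_th = 1.41 V, so the transistor is in cutoff.

Cutoff; I_D = 0 mA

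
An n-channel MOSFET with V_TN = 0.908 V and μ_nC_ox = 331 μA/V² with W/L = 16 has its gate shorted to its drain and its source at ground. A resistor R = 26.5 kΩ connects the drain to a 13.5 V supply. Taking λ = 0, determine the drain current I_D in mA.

I_D = 0.459 mA

With gate tied to drain, V_GS = V_DS ≥ V_GS − V_TN, so the device is in saturation.
k_n = μ_nC_ox · (W/L) = 5.296 mA/V².
KCL at the drain: ½ k_n (V_GS − V_TN)² = (V_DD − V_GS)/R.
Let x = V_GS − 0.908. Then 70.2 x² + x − 12.59 = 0, giving x = 0.417 V (positive root), so V_GS = 1.32 V.
I_D = (V_DD − V_GS)/R = (13.5 − 1.32) / 26.5 = 0.459 mA.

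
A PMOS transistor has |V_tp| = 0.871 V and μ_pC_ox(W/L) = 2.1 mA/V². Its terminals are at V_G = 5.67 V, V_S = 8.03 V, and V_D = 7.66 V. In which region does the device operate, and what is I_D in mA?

Triode; I_D = 1.01 mA

V_SG = V_S − V_G = 8.03 − 5.67 = 2.36 V; V_SD = V_S − V_D = 8.03 − 7.66 = 0.37 V.
V_ov = V_SG − |V_tp| = 2.36 − 0.871 = 1.49 V.
Since V_SD = 0.37 V < V_ov = 1.49 V, the device is in the triode region.
I_D = k_p [V_ov · V_SD − ½ V_SD²] = 2.1 × [1.49 × 0.37 − 0.5 × 0.37²] = 1.01 mA.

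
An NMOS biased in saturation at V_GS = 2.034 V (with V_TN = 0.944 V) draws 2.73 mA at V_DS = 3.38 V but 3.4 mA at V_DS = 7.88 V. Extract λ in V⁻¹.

λ = 0.0669 V⁻¹

With V_GS fixed, I_D ∝ (1 + λ V_DS) in saturation, so I_D2/I_D1 = (1 + λ V_DS2)/(1 + λ V_DS1).
3.4/2.73 = 1.245 = (1 + 7.88 λ)/(1 + 3.38 λ).
Solving: λ (I_D1 V_DS2 − I_D2 V_DS1) = I_D2 − I_D1, so λ = (3.4 − 2.73) / (2.73 × 7.88 − 3.4 × 3.38) = 0.67 / 10 = 0.0669 V⁻¹.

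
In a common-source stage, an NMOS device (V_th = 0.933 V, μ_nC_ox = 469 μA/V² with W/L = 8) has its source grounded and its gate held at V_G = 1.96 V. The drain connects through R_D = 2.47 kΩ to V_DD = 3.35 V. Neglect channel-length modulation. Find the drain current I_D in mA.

I_D = 1.20 mA

V_GS = V_G = 1.96 V, so V_ov = 1.96 − 0.933 = 1.03 V.
k_n = μ_nC_ox · (W/L) = 3.752 mA/V².
Assume saturation: I_D = ½ k_n V_ov² = 0.5 × 3.752 × 1.03² = 1.98 mA, giving V_DS = V_DD − I_D R_D = 3.35 − 1.98 × 2.47 = -1.54 V.
But -1.54 V < V_ov = 1.03 V, so the device is actually in triode.
In triode I_D = k_n[V_ov V_DS − ½ V_DS²] and I_D = (V_DD − V_DS)/R_D. Equating: 4.63 V_DS² − 10.52 V_DS + 3.35 = 0, giving V_DS = 0.383 V (the root below V_ov).
I_D = (3.35 − 0.383) / 2.47 = 1.2 mA.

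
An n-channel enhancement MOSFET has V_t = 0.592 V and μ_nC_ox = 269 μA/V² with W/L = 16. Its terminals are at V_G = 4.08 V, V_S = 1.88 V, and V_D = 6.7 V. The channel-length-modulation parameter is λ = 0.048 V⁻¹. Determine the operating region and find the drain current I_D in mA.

V_GS = V_G − V_S = 4.08 − 1.88 = 2.2 V; V_DS = V_D − V_S = 6.7 − 1.88 = 4.82 V.
k_n = μ_nC_ox · (W/L) = 4.304 mA/V².
V_ov = V_GS − V_t = 2.2 − 0.592 = 1.61 V.
Since V_DS = 4.82 V ≥ V_ov = 1.61 V, the device is in saturation.
I_D = ½ k_n V_ov² (1 + λ V_DS) = 0.5 × 4.304 × 1.61² × (1 + 0.048 × 4.82) = 6.85 mA.

Saturation; I_D = 6.85 mA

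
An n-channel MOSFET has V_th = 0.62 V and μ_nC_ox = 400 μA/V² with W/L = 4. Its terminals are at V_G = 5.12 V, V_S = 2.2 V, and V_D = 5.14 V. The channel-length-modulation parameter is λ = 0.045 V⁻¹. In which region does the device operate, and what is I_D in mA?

V_GS = V_G − V_S = 5.12 − 2.2 = 2.92 V; V_DS = V_D − V_S = 5.14 − 2.2 = 2.94 V.
k_n = μ_nC_ox · (W/L) = 1.6 mA/V².
V_ov = V_GS − V_th = 2.92 − 0.62 = 2.3 V.
Since V_DS = 2.94 V ≥ V_ov = 2.3 V, the device is in saturation.
I_D = ½ k_n V_ov² (1 + λ V_DS) = 0.5 × 1.6 × 2.3² × (1 + 0.045 × 2.94) = 4.79 mA.

Saturation; I_D = 4.79 mA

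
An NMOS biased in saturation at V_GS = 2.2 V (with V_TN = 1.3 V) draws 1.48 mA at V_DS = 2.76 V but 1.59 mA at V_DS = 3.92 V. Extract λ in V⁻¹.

With V_GS fixed, I_D ∝ (1 + λ V_DS) in saturation, so I_D2/I_D1 = (1 + λ V_DS2)/(1 + λ V_DS1).
1.59/1.48 = 1.074 = (1 + 3.92 λ)/(1 + 2.76 λ).
Solving: λ (I_D1 V_DS2 − I_D2 V_DS1) = I_D2 − I_D1, so λ = (1.59 − 1.48) / (1.48 × 3.92 − 1.59 × 2.76) = 0.11 / 1.41 = 0.0778 V⁻¹.

λ = 0.0778 V⁻¹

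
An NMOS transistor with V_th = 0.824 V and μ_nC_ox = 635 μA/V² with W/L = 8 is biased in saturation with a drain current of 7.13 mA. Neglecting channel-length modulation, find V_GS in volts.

V_GS = 2.50 V

k_n = μ_nC_ox · (W/L) = 5.08 mA/V².
In saturation I_D = ½ k_n (V_GS − V_th)², so V_GS − V_th = √(2 I_D / k_n) = √(2 × 7.13 / 5.08) = 1.68 V.
V_GS = 0.824 + 1.68 = 2.5 V.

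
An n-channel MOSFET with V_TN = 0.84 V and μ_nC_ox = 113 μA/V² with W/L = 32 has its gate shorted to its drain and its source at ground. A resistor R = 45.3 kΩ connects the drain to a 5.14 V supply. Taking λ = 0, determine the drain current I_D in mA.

With gate tied to drain, V_GS = V_DS ≥ V_GS − V_TN, so the device is in saturation.
k_n = μ_nC_ox · (W/L) = 3.616 mA/V².
KCL at the drain: ½ k_n (V_GS − V_TN)² = (V_DD − V_GS)/R.
Let x = V_GS − 0.84. Then 81.9 x² + x − 4.3 = 0, giving x = 0.223 V (positive root), so V_GS = 1.06 V.
I_D = (V_DD − V_GS)/R = (5.14 − 1.06) / 45.3 = 0.09 mA.

I_D = 0.0900 mA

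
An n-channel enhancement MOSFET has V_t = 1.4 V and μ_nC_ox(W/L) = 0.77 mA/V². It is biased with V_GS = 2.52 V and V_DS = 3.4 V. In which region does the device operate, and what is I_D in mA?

Saturation; I_D = 0.483 mA

V_ov = V_GS − V_t = 2.52 − 1.4 = 1.12 V.
Since V_DS = 3.4 V ≥ V_ov = 1.12 V, the device is in saturation.
I_D = ½ k_n V_ov² = 0.5 × 0.77 × 1.12² = 0.483 mA.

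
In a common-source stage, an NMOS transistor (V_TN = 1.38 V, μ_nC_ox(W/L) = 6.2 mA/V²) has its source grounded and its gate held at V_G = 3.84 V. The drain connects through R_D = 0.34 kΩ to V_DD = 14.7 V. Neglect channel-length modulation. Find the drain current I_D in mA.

I_D = 18.8 mA

V_GS = V_G = 3.84 V, so V_ov = 3.84 − 1.38 = 2.46 V.
Assume saturation: I_D = ½ k_n V_ov² = 0.5 × 6.2 × 2.46² = 18.8 mA, giving V_DS = V_DD − I_D R_D = 14.7 − 18.8 × 0.34 = 8.32 V.
V_DS = 8.32 V ≥ V_ov = 2.46 V, confirming saturation.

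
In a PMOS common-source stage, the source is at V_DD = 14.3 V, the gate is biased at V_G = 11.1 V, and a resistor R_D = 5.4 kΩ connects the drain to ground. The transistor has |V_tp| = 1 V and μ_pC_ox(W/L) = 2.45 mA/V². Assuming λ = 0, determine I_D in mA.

V_SG = V_DD − V_G = 14.3 − 11.1 = 3.2 V, so V_ov = 3.2 − 1 = 2.2 V.
Assume saturation: I_D = ½ k_p V_ov² = 0.5 × 2.45 × 2.2² = 5.93 mA, giving V_SD = V_DD − I_D R_D = 14.3 − 5.93 × 5.4 = -17.7 V.
But -17.7 V < V_ov = 2.2 V, so the device is actually in triode.
In triode I_D = k_p[V_ov V_SD − ½ V_SD²] and I_D = (V_DD − V_SD)/R_D. Equating: 6.62 V_SD² − 30.11 V_SD + 14.3 = 0, giving V_SD = 0.539 V (the root below V_ov).
I_D = (14.3 − 0.539) / 5.4 = 2.55 mA.

I_D = 2.55 mA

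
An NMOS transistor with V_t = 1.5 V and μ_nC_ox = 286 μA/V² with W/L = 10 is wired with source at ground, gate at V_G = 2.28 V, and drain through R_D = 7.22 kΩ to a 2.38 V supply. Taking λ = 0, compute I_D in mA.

I_D = 0.308 mA

V_GS = V_G = 2.28 V, so V_ov = 2.28 − 1.5 = 0.78 V.
k_n = μ_nC_ox · (W/L) = 2.86 mA/V².
Assume saturation: I_D = ½ k_n V_ov² = 0.5 × 2.86 × 0.78² = 0.87 mA, giving V_DS = V_DD − I_D R_D = 2.38 − 0.87 × 7.22 = -3.9 V.
But -3.9 V < V_ov = 0.78 V, so the device is actually in triode.
In triode I_D = k_n[V_ov V_DS − ½ V_DS²] and I_D = (V_DD − V_DS)/R_D. Equating: 10.3 V_DS² − 17.11 V_DS + 2.38 = 0, giving V_DS = 0.153 V (the root below V_ov).
I_D = (2.38 − 0.153) / 7.22 = 0.308 mA.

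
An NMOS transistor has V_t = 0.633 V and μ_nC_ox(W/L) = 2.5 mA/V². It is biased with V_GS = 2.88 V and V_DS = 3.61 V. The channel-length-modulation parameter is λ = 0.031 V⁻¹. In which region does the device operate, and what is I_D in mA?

Saturation; I_D = 7.02 mA

V_ov = V_GS − V_t = 2.88 − 0.633 = 2.25 V.
Since V_DS = 3.61 V ≥ V_ov = 2.25 V, the device is in saturation.
I_D = ½ k_n V_ov² (1 + λ V_DS) = 0.5 × 2.5 × 2.25² × (1 + 0.031 × 3.61) = 7.02 mA.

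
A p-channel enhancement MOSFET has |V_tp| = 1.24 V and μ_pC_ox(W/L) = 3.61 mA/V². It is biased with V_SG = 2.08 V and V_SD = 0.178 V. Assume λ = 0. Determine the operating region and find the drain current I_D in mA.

V_ov = V_SG − |V_tp| = 2.08 − 1.24 = 0.84 V.
Since V_SD = 0.178 V < V_ov = 0.84 V, the device is in the triode region.
I_D = k_p [V_ov · V_SD − ½ V_SD²] = 3.61 × [0.84 × 0.178 − 0.5 × 0.178²] = 0.483 mA.

Triode; I_D = 0.483 mA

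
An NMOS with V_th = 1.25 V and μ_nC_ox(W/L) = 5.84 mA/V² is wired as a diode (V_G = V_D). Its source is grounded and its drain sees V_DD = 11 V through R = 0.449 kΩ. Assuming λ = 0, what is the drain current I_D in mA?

With gate tied to drain, V_GS = V_DS ≥ V_GS − V_th, so the device is in saturation.
KCL at the drain: ½ k_n (V_GS − V_th)² = (V_DD − V_GS)/R.
Let x = V_GS − 1.25. Then 1.31 x² + x − 9.75 = 0, giving x = 2.37 V (positive root), so V_GS = 3.62 V.
I_D = (V_DD − V_GS)/R = (11 − 3.62) / 0.449 = 16.4 mA.

I_D = 16.4 mA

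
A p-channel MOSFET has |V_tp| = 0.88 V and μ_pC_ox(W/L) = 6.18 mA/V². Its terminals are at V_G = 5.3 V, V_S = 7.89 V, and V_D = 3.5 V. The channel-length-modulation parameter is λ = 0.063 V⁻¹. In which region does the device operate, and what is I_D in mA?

Saturation; I_D = 11.5 mA

V_SG = V_S − V_G = 7.89 − 5.3 = 2.59 V; V_SD = V_S − V_D = 7.89 − 3.5 = 4.39 V.
V_ov = V_SG − |V_tp| = 2.59 − 0.88 = 1.71 V.
Since V_SD = 4.39 V ≥ V_ov = 1.71 V, the device is in saturation.
I_D = ½ k_p V_ov² (1 + λ V_SD) = 0.5 × 6.18 × 1.71² × (1 + 0.063 × 4.39) = 11.5 mA.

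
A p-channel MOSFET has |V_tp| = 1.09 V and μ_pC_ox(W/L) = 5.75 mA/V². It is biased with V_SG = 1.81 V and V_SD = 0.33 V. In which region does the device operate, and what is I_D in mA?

Triode; I_D = 1.05 mA

V_ov = V_SG − |V_tp| = 1.81 − 1.09 = 0.72 V.
Since V_SD = 0.33 V < V_ov = 0.72 V, the device is in the triode region.
I_D = k_p [V_ov · V_SD − ½ V_SD²] = 5.75 × [0.72 × 0.33 − 0.5 × 0.33²] = 1.05 mA.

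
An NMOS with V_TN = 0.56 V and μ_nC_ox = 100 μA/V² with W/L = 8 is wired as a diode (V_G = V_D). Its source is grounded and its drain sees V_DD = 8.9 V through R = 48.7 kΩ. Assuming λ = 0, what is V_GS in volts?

With gate tied to drain, V_GS = V_DS ≥ V_GS − V_TN, so the device is in saturation.
k_n = μ_nC_ox · (W/L) = 0.8 mA/V².
KCL at the drain: ½ k_n (V_GS − V_TN)² = (V_DD − V_GS)/R.
Let x = V_GS − 0.56. Then 19.5 x² + x − 8.34 = 0, giving x = 0.629 V (positive root), so V_GS = 1.19 V.
I_D = (V_DD − V_GS)/R = (8.9 − 1.19) / 48.7 = 0.158 mA.

V_GS = 1.19 V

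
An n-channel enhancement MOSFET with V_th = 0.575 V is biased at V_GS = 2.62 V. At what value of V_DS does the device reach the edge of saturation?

The boundary between triode and saturation is V_DS = V_GS − V_th = V_ov.
V_ov = 2.62 − 0.575 = 2.04 V.

V_DS,sat = 2.04 V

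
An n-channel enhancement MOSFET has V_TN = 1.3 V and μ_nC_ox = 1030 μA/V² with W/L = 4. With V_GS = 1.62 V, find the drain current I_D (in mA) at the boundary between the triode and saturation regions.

At the boundary V_DS = V_ov = V_GS − V_TN = 1.62 − 1.3 = 0.32 V.
k_n = μ_nC_ox · (W/L) = 4.12 mA/V².
I_D = ½ k_n V_ov² = 0.5 × 4.12 × 0.32² = 0.211 mA.

I_D = 0.211 mA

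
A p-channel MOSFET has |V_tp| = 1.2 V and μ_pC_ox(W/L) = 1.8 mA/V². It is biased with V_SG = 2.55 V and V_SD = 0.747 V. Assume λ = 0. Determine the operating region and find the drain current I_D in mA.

V_ov = V_SG − |V_tp| = 2.55 − 1.2 = 1.35 V.
Since V_SD = 0.747 V < V_ov = 1.35 V, the device is in the triode region.
I_D = k_p [V_ov · V_SD − ½ V_SD²] = 1.8 × [1.35 × 0.747 − 0.5 × 0.747²] = 1.31 mA.

Triode; I_D = 1.31 mA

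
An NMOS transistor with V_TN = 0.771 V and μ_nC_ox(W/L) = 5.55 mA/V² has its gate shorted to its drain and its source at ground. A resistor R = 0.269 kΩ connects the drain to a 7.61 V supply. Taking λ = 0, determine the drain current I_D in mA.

I_D = 16.4 mA

With gate tied to drain, V_GS = V_DS ≥ V_GS − V_TN, so the device is in saturation.
KCL at the drain: ½ k_n (V_GS − V_TN)² = (V_DD − V_GS)/R.
Let x = V_GS − 0.771. Then 0.746 x² + x − 6.839 = 0, giving x = 2.43 V (positive root), so V_GS = 3.2 V.
I_D = (V_DD − V_GS)/R = (7.61 − 3.2) / 0.269 = 16.4 mA.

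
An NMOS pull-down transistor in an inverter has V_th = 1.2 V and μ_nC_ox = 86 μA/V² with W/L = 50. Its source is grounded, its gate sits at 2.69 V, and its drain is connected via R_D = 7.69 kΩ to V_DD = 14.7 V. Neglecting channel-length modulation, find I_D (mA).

V_GS = V_G = 2.69 V, so V_ov = 2.69 − 1.2 = 1.49 V.
k_n = μ_nC_ox · (W/L) = 4.3 mA/V².
Assume saturation: I_D = ½ k_n V_ov² = 0.5 × 4.3 × 1.49² = 4.77 mA, giving V_DS = V_DD − I_D R_D = 14.7 − 4.77 × 7.69 = -22 V.
But -22 V < V_ov = 1.49 V, so the device is actually in triode.
In triode I_D = k_n[V_ov V_DS − ½ V_DS²] and I_D = (V_DD − V_DS)/R_D. Equating: 16.5 V_DS² − 50.27 V_DS + 14.7 = 0, giving V_DS = 0.328 V (the root below V_ov).
I_D = (14.7 − 0.328) / 7.69 = 1.87 mA.

I_D = 1.87 mA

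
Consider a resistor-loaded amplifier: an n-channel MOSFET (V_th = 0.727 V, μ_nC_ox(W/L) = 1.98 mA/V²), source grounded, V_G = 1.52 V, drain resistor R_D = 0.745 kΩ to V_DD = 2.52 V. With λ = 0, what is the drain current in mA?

V_GS = V_G = 1.52 V, so V_ov = 1.52 − 0.727 = 0.793 V.
Assume saturation: I_D = ½ k_n V_ov² = 0.5 × 1.98 × 0.793² = 0.623 mA, giving V_DS = V_DD − I_D R_D = 2.52 − 0.623 × 0.745 = 2.06 V.
V_DS = 2.06 V ≥ V_ov = 0.793 V, confirming saturation.

I_D = 0.623 mA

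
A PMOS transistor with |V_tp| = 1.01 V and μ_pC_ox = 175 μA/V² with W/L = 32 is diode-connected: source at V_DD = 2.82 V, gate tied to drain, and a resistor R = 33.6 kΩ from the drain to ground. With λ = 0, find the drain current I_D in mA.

With gate tied to drain, V_SG = V_SD ≥ V_SG − |V_tp|, so the device is in saturation.
k_p = μ_pC_ox · (W/L) = 5.6 mA/V².
KCL at the drain: ½ k_p (V_SG − |V_tp|)² = (V_DD − V_SG)/R.
Let x = V_SG − 1.01. Then 94.1 x² + x − 1.81 = 0, giving x = 0.133 V (positive root), so V_SG = 1.14 V.
I_D = (V_DD − V_SG)/R = (2.82 − 1.14) / 33.6 = 0.0499 mA.

I_D = 0.0499 mA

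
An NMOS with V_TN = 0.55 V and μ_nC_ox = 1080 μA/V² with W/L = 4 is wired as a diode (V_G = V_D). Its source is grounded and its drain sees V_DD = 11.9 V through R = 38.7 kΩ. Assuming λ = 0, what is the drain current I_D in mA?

I_D = 0.284 mA

With gate tied to drain, V_GS = V_DS ≥ V_GS − V_TN, so the device is in saturation.
k_n = μ_nC_ox · (W/L) = 4.32 mA/V².
KCL at the drain: ½ k_n (V_GS − V_TN)² = (V_DD − V_GS)/R.
Let x = V_GS − 0.55. Then 83.6 x² + x − 11.35 = 0, giving x = 0.363 V (positive root), so V_GS = 0.913 V.
I_D = (V_DD − V_GS)/R = (11.9 − 0.913) / 38.7 = 0.284 mA.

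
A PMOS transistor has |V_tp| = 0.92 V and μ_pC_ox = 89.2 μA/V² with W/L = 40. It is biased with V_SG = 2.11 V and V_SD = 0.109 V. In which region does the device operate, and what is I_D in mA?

k_p = μ_pC_ox · (W/L) = 3.568 mA/V².
V_ov = V_SG − |V_tp| = 2.11 − 0.92 = 1.19 V.
Since V_SD = 0.109 V < V_ov = 1.19 V, the device is in the triode region.
I_D = k_p [V_ov · V_SD − ½ V_SD²] = 3.568 × [1.19 × 0.109 − 0.5 × 0.109²] = 0.442 mA.

Triode; I_D = 0.442 mA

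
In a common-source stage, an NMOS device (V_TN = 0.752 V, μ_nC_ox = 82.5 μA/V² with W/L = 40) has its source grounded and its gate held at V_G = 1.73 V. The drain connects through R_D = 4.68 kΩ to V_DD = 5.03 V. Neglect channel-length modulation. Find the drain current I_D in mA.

V_GS = V_G = 1.73 V, so V_ov = 1.73 − 0.752 = 0.978 V.
k_n = μ_nC_ox · (W/L) = 3.3 mA/V².
Assume saturation: I_D = ½ k_n V_ov² = 0.5 × 3.3 × 0.978² = 1.58 mA, giving V_DS = V_DD − I_D R_D = 5.03 − 1.58 × 4.68 = -2.36 V.
But -2.36 V < V_ov = 0.978 V, so the device is actually in triode.
In triode I_D = k_n[V_ov V_DS − ½ V_DS²] and I_D = (V_DD − V_DS)/R_D. Equating: 7.72 V_DS² − 16.1 V_DS + 5.03 = 0, giving V_DS = 0.382 V (the root below V_ov).
I_D = (5.03 − 0.382) / 4.68 = 0.993 mA.

I_D = 0.993 mA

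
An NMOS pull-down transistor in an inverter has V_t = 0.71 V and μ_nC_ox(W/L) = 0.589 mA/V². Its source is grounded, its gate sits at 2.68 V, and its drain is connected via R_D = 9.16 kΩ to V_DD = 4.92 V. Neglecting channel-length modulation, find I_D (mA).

I_D = 0.485 mA

V_GS = V_G = 2.68 V, so V_ov = 2.68 − 0.71 = 1.97 V.
Assume saturation: I_D = ½ k_n V_ov² = 0.5 × 0.589 × 1.97² = 1.14 mA, giving V_DS = V_DD − I_D R_D = 4.92 − 1.14 × 9.16 = -5.55 V.
But -5.55 V < V_ov = 1.97 V, so the device is actually in triode.
In triode I_D = k_n[V_ov V_DS − ½ V_DS²] and I_D = (V_DD − V_DS)/R_D. Equating: 2.7 V_DS² − 11.63 V_DS + 4.92 = 0, giving V_DS = 0.476 V (the root below V_ov).
I_D = (4.92 − 0.476) / 9.16 = 0.485 mA.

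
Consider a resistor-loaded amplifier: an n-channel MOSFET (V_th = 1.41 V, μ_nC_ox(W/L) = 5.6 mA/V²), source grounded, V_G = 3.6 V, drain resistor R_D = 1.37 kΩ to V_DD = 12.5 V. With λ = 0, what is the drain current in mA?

I_D = 8.49 mA

V_GS = V_G = 3.6 V, so V_ov = 3.6 − 1.41 = 2.19 V.
Assume saturation: I_D = ½ k_n V_ov² = 0.5 × 5.6 × 2.19² = 13.4 mA, giving V_DS = V_DD − I_D R_D = 12.5 − 13.4 × 1.37 = -5.9 V.
But -5.9 V < V_ov = 2.19 V, so the device is actually in triode.
In triode I_D = k_n[V_ov V_DS − ½ V_DS²] and I_D = (V_DD − V_DS)/R_D. Equating: 3.84 V_DS² − 17.8 V_DS + 12.5 = 0, giving V_DS = 0.862 V (the root below V_ov).
I_D = (12.5 − 0.862) / 1.37 = 8.49 mA.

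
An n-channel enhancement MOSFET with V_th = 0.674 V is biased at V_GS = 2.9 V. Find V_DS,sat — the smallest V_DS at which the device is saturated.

The boundary between triode and saturation is V_DS = V_GS − V_th = V_ov.
V_ov = 2.9 − 0.674 = 2.23 V.

V_DS,sat = 2.23 V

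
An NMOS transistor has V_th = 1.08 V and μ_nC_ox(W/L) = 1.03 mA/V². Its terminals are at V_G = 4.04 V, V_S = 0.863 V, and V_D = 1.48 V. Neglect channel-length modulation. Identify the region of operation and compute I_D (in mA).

V_GS = V_G − V_S = 4.04 − 0.863 = 3.18 V; V_DS = V_D − V_S = 1.48 − 0.863 = 0.617 V.
V_ov = V_GS − V_th = 3.18 − 1.08 = 2.1 V.
Since V_DS = 0.617 V < V_ov = 2.1 V, the device is in the triode region.
I_D = k_n [V_ov · V_DS − ½ V_DS²] = 1.03 × [2.1 × 0.617 − 0.5 × 0.617²] = 1.14 mA.

Triode; I_D = 1.14 mA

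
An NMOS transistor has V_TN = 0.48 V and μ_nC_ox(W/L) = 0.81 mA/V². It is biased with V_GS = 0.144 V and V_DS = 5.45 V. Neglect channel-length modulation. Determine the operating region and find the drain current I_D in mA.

V_GS = 0.144 V < V_TN = 0.48 V, so the transistor is in cutoff.

Cutoff; I_D = 0 mA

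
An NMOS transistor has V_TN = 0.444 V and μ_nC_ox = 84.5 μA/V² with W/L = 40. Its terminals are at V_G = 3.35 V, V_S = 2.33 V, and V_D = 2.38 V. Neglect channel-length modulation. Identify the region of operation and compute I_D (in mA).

Triode; I_D = 0.0931 mA

V_GS = V_G − V_S = 3.35 − 2.33 = 1.02 V; V_DS = V_D − V_S = 2.38 − 2.33 = 0.05 V.
k_n = μ_nC_ox · (W/L) = 3.38 mA/V².
V_ov = V_GS − V_TN = 1.02 − 0.444 = 0.576 V.
Since V_DS = 0.05 V < V_ov = 0.576 V, the device is in the triode region.
I_D = k_n [V_ov · V_DS − ½ V_DS²] = 3.38 × [0.576 × 0.05 − 0.5 × 0.05²] = 0.0931 mA.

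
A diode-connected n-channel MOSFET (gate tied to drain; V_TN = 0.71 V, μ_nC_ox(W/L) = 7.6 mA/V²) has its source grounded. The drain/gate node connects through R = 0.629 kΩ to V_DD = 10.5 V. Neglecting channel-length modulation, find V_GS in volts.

With gate tied to drain, V_GS = V_DS ≥ V_GS − V_TN, so the device is in saturation.
KCL at the drain: ½ k_n (V_GS − V_TN)² = (V_DD − V_GS)/R.
Let x = V_GS − 0.71. Then 2.39 x² + x − 9.79 = 0, giving x = 1.83 V (positive root), so V_GS = 2.54 V.
I_D = (V_DD − V_GS)/R = (10.5 − 2.54) / 0.629 = 12.7 mA.

V_GS = 2.54 V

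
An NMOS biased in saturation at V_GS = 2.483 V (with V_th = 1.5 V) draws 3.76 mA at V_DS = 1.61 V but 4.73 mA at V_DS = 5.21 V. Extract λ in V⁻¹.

With V_GS fixed, I_D ∝ (1 + λ V_DS) in saturation, so I_D2/I_D1 = (1 + λ V_DS2)/(1 + λ V_DS1).
4.73/3.76 = 1.258 = (1 + 5.21 λ)/(1 + 1.61 λ).
Solving: λ (I_D1 V_DS2 − I_D2 V_DS1) = I_D2 − I_D1, so λ = (4.73 − 3.76) / (3.76 × 5.21 − 4.73 × 1.61) = 0.97 / 12 = 0.081 V⁻¹.

λ = 0.0810 V⁻¹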